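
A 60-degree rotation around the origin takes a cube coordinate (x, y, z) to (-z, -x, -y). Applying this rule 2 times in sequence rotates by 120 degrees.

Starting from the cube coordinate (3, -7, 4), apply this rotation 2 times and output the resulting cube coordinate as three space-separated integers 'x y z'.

Start: (3, -7, 4)
Step 1: (3, -7, 4) -> (-(4), -(3), -(-7)) = (-4, -3, 7)
Step 2: (-4, -3, 7) -> (-(7), -(-4), -(-3)) = (-7, 4, 3)

Answer: -7 4 3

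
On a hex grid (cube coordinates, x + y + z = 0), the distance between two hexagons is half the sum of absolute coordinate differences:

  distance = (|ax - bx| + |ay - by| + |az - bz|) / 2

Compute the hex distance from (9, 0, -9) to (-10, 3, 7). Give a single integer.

|ax - bx| = |9 - (-10)| = 19
|ay - by| = |0 - 3| = 3
|az - bz| = |-9 - 7| = 16
distance = (19 + 3 + 16) / 2 = 38 / 2 = 19

Answer: 19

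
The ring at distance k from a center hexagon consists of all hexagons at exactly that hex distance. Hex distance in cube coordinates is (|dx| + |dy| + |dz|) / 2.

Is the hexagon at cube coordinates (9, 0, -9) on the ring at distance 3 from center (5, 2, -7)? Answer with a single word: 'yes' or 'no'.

Answer: no

Derivation:
|px - cx| = |9 - 5| = 4
|py - cy| = |0 - 2| = 2
|pz - cz| = |-9 - (-7)| = 2
distance = (4+2+2)/2 = 8/2 = 4
radius = 3; distance != radius -> no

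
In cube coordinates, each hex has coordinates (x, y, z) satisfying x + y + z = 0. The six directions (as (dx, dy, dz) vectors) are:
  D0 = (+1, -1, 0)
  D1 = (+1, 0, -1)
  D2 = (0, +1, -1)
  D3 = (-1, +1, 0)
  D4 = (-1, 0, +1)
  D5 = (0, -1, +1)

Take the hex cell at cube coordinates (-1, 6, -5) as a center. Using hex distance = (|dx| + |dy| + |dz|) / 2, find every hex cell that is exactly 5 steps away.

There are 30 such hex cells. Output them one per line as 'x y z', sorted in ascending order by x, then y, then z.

Walk ring at distance 5 from (-1, 6, -5):
Start at center + D4*5 = (-6, 6, 0)
  hex 0: (-6, 6, 0)
  hex 1: (-5, 5, 0)
  hex 2: (-4, 4, 0)
  hex 3: (-3, 3, 0)
  hex 4: (-2, 2, 0)
  hex 5: (-1, 1, 0)
  hex 6: (0, 1, -1)
  hex 7: (1, 1, -2)
  hex 8: (2, 1, -3)
  hex 9: (3, 1, -4)
  hex 10: (4, 1, -5)
  hex 11: (4, 2, -6)
  hex 12: (4, 3, -7)
  hex 13: (4, 4, -8)
  hex 14: (4, 5, -9)
  hex 15: (4, 6, -10)
  hex 16: (3, 7, -10)
  hex 17: (2, 8, -10)
  hex 18: (1, 9, -10)
  hex 19: (0, 10, -10)
  hex 20: (-1, 11, -10)
  hex 21: (-2, 11, -9)
  hex 22: (-3, 11, -8)
  hex 23: (-4, 11, -7)
  hex 24: (-5, 11, -6)
  hex 25: (-6, 11, -5)
  hex 26: (-6, 10, -4)
  hex 27: (-6, 9, -3)
  hex 28: (-6, 8, -2)
  hex 29: (-6, 7, -1)
Sorted: 30 hexes.

Answer: -6 6 0
-6 7 -1
-6 8 -2
-6 9 -3
-6 10 -4
-6 11 -5
-5 5 0
-5 11 -6
-4 4 0
-4 11 -7
-3 3 0
-3 11 -8
-2 2 0
-2 11 -9
-1 1 0
-1 11 -10
0 1 -1
0 10 -10
1 1 -2
1 9 -10
2 1 -3
2 8 -10
3 1 -4
3 7 -10
4 1 -5
4 2 -6
4 3 -7
4 4 -8
4 5 -9
4 6 -10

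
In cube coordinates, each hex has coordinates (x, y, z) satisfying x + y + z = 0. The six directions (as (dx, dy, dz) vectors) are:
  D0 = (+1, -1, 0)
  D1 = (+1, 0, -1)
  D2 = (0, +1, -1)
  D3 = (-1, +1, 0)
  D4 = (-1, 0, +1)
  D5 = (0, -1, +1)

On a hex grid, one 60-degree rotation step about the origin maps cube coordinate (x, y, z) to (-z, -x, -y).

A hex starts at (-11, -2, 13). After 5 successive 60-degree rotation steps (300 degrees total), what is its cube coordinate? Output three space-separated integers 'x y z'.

Answer: 2 -13 11

Derivation:
Start: (-11, -2, 13)
Step 1: (-11, -2, 13) -> (-(13), -(-11), -(-2)) = (-13, 11, 2)
Step 2: (-13, 11, 2) -> (-(2), -(-13), -(11)) = (-2, 13, -11)
Step 3: (-2, 13, -11) -> (-(-11), -(-2), -(13)) = (11, 2, -13)
Step 4: (11, 2, -13) -> (-(-13), -(11), -(2)) = (13, -11, -2)
Step 5: (13, -11, -2) -> (-(-2), -(13), -(-11)) = (2, -13, 11)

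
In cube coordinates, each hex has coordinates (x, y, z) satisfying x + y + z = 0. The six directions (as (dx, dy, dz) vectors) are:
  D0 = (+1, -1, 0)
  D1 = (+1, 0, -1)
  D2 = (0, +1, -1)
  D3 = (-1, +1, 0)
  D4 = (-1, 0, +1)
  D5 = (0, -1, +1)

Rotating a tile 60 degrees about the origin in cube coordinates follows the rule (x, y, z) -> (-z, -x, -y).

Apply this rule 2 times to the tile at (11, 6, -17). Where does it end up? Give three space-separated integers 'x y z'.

Start: (11, 6, -17)
Step 1: (11, 6, -17) -> (-(-17), -(11), -(6)) = (17, -11, -6)
Step 2: (17, -11, -6) -> (-(-6), -(17), -(-11)) = (6, -17, 11)

Answer: 6 -17 11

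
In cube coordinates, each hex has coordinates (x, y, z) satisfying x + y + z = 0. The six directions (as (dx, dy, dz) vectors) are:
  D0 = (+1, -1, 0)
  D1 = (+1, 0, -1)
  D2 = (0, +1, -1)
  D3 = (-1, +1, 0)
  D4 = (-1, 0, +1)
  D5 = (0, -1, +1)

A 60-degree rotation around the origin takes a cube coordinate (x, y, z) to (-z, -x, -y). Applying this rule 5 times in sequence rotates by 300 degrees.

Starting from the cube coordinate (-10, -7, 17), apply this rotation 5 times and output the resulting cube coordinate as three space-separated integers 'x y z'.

Answer: 7 -17 10

Derivation:
Start: (-10, -7, 17)
Step 1: (-10, -7, 17) -> (-(17), -(-10), -(-7)) = (-17, 10, 7)
Step 2: (-17, 10, 7) -> (-(7), -(-17), -(10)) = (-7, 17, -10)
Step 3: (-7, 17, -10) -> (-(-10), -(-7), -(17)) = (10, 7, -17)
Step 4: (10, 7, -17) -> (-(-17), -(10), -(7)) = (17, -10, -7)
Step 5: (17, -10, -7) -> (-(-7), -(17), -(-10)) = (7, -17, 10)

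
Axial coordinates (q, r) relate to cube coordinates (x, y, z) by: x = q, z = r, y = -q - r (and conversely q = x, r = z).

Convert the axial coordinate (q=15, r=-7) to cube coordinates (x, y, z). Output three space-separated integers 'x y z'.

x = q = 15
z = r = -7
y = -x - z = -(15) - (-7) = -8

Answer: 15 -8 -7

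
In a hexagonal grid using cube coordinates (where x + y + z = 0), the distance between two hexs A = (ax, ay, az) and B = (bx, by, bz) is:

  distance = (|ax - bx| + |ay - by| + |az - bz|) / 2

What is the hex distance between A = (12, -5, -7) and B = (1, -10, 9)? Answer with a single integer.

|ax - bx| = |12 - 1| = 11
|ay - by| = |-5 - (-10)| = 5
|az - bz| = |-7 - 9| = 16
distance = (11 + 5 + 16) / 2 = 32 / 2 = 16

Answer: 16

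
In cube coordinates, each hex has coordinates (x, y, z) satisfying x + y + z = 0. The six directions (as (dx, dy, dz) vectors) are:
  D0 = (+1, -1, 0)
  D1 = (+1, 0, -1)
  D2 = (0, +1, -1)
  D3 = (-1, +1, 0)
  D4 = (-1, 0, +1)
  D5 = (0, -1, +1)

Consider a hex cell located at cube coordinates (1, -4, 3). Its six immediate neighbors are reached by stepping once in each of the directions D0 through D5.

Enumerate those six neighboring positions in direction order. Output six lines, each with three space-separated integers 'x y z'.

Center: (1, -4, 3). Add each direction:
  D0: (1, -4, 3) + (1, -1, 0) = (2, -5, 3)
  D1: (1, -4, 3) + (1, 0, -1) = (2, -4, 2)
  D2: (1, -4, 3) + (0, 1, -1) = (1, -3, 2)
  D3: (1, -4, 3) + (-1, 1, 0) = (0, -3, 3)
  D4: (1, -4, 3) + (-1, 0, 1) = (0, -4, 4)
  D5: (1, -4, 3) + (0, -1, 1) = (1, -5, 4)

Answer: 2 -5 3
2 -4 2
1 -3 2
0 -3 3
0 -4 4
1 -5 4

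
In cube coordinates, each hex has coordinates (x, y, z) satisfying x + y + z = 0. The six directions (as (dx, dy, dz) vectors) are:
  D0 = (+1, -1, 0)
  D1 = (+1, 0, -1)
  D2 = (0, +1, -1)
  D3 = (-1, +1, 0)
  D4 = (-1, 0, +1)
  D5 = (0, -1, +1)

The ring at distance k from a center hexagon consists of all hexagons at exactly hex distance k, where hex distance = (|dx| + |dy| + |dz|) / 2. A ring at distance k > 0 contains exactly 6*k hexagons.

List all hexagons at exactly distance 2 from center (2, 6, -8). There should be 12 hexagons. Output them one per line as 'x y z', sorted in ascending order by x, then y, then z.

Walk ring at distance 2 from (2, 6, -8):
Start at center + D4*2 = (0, 6, -6)
  hex 0: (0, 6, -6)
  hex 1: (1, 5, -6)
  hex 2: (2, 4, -6)
  hex 3: (3, 4, -7)
  hex 4: (4, 4, -8)
  hex 5: (4, 5, -9)
  hex 6: (4, 6, -10)
  hex 7: (3, 7, -10)
  hex 8: (2, 8, -10)
  hex 9: (1, 8, -9)
  hex 10: (0, 8, -8)
  hex 11: (0, 7, -7)
Sorted: 12 hexes.

Answer: 0 6 -6
0 7 -7
0 8 -8
1 5 -6
1 8 -9
2 4 -6
2 8 -10
3 4 -7
3 7 -10
4 4 -8
4 5 -9
4 6 -10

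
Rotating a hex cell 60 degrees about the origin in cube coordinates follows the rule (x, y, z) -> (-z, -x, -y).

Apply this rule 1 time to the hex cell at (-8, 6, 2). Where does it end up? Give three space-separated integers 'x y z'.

Start: (-8, 6, 2)
Step 1: (-8, 6, 2) -> (-(2), -(-8), -(6)) = (-2, 8, -6)

Answer: -2 8 -6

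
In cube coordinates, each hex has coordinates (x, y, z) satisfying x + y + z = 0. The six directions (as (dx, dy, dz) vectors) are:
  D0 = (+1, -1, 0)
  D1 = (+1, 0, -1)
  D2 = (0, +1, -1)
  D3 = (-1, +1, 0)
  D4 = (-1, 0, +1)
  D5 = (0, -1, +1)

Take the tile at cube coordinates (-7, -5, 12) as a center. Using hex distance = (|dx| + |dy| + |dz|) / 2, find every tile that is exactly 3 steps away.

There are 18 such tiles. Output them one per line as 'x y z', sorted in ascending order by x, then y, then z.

Answer: -10 -5 15
-10 -4 14
-10 -3 13
-10 -2 12
-9 -6 15
-9 -2 11
-8 -7 15
-8 -2 10
-7 -8 15
-7 -2 9
-6 -8 14
-6 -3 9
-5 -8 13
-5 -4 9
-4 -8 12
-4 -7 11
-4 -6 10
-4 -5 9

Derivation:
Walk ring at distance 3 from (-7, -5, 12):
Start at center + D4*3 = (-10, -5, 15)
  hex 0: (-10, -5, 15)
  hex 1: (-9, -6, 15)
  hex 2: (-8, -7, 15)
  hex 3: (-7, -8, 15)
  hex 4: (-6, -8, 14)
  hex 5: (-5, -8, 13)
  hex 6: (-4, -8, 12)
  hex 7: (-4, -7, 11)
  hex 8: (-4, -6, 10)
  hex 9: (-4, -5, 9)
  hex 10: (-5, -4, 9)
  hex 11: (-6, -3, 9)
  hex 12: (-7, -2, 9)
  hex 13: (-8, -2, 10)
  hex 14: (-9, -2, 11)
  hex 15: (-10, -2, 12)
  hex 16: (-10, -3, 13)
  hex 17: (-10, -4, 14)
Sorted: 18 hexes.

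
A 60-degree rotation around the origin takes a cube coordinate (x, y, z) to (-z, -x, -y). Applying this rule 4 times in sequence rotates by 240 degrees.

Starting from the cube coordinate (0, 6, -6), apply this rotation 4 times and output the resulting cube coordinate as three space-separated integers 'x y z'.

Start: (0, 6, -6)
Step 1: (0, 6, -6) -> (-(-6), -(0), -(6)) = (6, 0, -6)
Step 2: (6, 0, -6) -> (-(-6), -(6), -(0)) = (6, -6, 0)
Step 3: (6, -6, 0) -> (-(0), -(6), -(-6)) = (0, -6, 6)
Step 4: (0, -6, 6) -> (-(6), -(0), -(-6)) = (-6, 0, 6)

Answer: -6 0 6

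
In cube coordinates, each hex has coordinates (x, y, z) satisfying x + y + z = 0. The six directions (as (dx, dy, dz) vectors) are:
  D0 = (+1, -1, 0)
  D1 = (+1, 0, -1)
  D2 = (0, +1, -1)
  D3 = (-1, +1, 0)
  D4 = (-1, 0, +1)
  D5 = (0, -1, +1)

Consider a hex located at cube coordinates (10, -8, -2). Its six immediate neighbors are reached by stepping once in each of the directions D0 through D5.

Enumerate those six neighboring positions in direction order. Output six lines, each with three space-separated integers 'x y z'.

Answer: 11 -9 -2
11 -8 -3
10 -7 -3
9 -7 -2
9 -8 -1
10 -9 -1

Derivation:
Center: (10, -8, -2). Add each direction:
  D0: (10, -8, -2) + (1, -1, 0) = (11, -9, -2)
  D1: (10, -8, -2) + (1, 0, -1) = (11, -8, -3)
  D2: (10, -8, -2) + (0, 1, -1) = (10, -7, -3)
  D3: (10, -8, -2) + (-1, 1, 0) = (9, -7, -2)
  D4: (10, -8, -2) + (-1, 0, 1) = (9, -8, -1)
  D5: (10, -8, -2) + (0, -1, 1) = (10, -9, -1)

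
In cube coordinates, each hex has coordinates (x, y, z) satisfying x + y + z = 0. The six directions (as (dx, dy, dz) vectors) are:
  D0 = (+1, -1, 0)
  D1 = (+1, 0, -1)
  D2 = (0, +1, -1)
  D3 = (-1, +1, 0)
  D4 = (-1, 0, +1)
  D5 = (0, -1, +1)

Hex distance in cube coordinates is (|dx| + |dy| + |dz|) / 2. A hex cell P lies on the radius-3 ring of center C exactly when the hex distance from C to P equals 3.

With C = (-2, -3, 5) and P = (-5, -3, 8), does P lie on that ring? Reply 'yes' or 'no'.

Answer: yes

Derivation:
|px - cx| = |-5 - (-2)| = 3
|py - cy| = |-3 - (-3)| = 0
|pz - cz| = |8 - 5| = 3
distance = (3+0+3)/2 = 6/2 = 3
radius = 3; distance == radius -> yes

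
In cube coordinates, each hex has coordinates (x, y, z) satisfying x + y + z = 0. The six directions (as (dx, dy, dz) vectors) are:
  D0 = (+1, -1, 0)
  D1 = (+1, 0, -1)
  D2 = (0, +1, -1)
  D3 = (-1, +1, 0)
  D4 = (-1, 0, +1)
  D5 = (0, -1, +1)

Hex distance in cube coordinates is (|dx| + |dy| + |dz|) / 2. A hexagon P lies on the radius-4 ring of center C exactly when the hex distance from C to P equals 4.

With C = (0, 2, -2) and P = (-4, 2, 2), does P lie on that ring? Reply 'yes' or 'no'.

|px - cx| = |-4 - 0| = 4
|py - cy| = |2 - 2| = 0
|pz - cz| = |2 - (-2)| = 4
distance = (4+0+4)/2 = 8/2 = 4
radius = 4; distance == radius -> yes

Answer: yes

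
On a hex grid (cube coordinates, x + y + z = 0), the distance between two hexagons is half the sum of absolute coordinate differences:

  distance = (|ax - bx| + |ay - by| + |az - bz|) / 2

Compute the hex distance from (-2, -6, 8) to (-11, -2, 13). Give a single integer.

Answer: 9

Derivation:
|ax - bx| = |-2 - (-11)| = 9
|ay - by| = |-6 - (-2)| = 4
|az - bz| = |8 - 13| = 5
distance = (9 + 4 + 5) / 2 = 18 / 2 = 9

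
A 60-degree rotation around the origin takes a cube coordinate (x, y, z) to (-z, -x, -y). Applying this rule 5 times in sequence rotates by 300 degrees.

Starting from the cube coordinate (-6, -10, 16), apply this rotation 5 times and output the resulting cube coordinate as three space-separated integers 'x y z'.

Start: (-6, -10, 16)
Step 1: (-6, -10, 16) -> (-(16), -(-6), -(-10)) = (-16, 6, 10)
Step 2: (-16, 6, 10) -> (-(10), -(-16), -(6)) = (-10, 16, -6)
Step 3: (-10, 16, -6) -> (-(-6), -(-10), -(16)) = (6, 10, -16)
Step 4: (6, 10, -16) -> (-(-16), -(6), -(10)) = (16, -6, -10)
Step 5: (16, -6, -10) -> (-(-10), -(16), -(-6)) = (10, -16, 6)

Answer: 10 -16 6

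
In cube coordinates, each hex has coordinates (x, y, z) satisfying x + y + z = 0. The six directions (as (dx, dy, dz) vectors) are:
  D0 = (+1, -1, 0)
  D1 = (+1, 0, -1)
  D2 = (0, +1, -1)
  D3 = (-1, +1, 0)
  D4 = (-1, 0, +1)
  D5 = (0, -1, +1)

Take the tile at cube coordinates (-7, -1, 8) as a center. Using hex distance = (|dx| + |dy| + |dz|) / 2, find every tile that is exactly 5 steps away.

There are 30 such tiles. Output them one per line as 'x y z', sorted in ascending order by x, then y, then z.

Answer: -12 -1 13
-12 0 12
-12 1 11
-12 2 10
-12 3 9
-12 4 8
-11 -2 13
-11 4 7
-10 -3 13
-10 4 6
-9 -4 13
-9 4 5
-8 -5 13
-8 4 4
-7 -6 13
-7 4 3
-6 -6 12
-6 3 3
-5 -6 11
-5 2 3
-4 -6 10
-4 1 3
-3 -6 9
-3 0 3
-2 -6 8
-2 -5 7
-2 -4 6
-2 -3 5
-2 -2 4
-2 -1 3

Derivation:
Walk ring at distance 5 from (-7, -1, 8):
Start at center + D4*5 = (-12, -1, 13)
  hex 0: (-12, -1, 13)
  hex 1: (-11, -2, 13)
  hex 2: (-10, -3, 13)
  hex 3: (-9, -4, 13)
  hex 4: (-8, -5, 13)
  hex 5: (-7, -6, 13)
  hex 6: (-6, -6, 12)
  hex 7: (-5, -6, 11)
  hex 8: (-4, -6, 10)
  hex 9: (-3, -6, 9)
  hex 10: (-2, -6, 8)
  hex 11: (-2, -5, 7)
  hex 12: (-2, -4, 6)
  hex 13: (-2, -3, 5)
  hex 14: (-2, -2, 4)
  hex 15: (-2, -1, 3)
  hex 16: (-3, 0, 3)
  hex 17: (-4, 1, 3)
  hex 18: (-5, 2, 3)
  hex 19: (-6, 3, 3)
  hex 20: (-7, 4, 3)
  hex 21: (-8, 4, 4)
  hex 22: (-9, 4, 5)
  hex 23: (-10, 4, 6)
  hex 24: (-11, 4, 7)
  hex 25: (-12, 4, 8)
  hex 26: (-12, 3, 9)
  hex 27: (-12, 2, 10)
  hex 28: (-12, 1, 11)
  hex 29: (-12, 0, 12)
Sorted: 30 hexes.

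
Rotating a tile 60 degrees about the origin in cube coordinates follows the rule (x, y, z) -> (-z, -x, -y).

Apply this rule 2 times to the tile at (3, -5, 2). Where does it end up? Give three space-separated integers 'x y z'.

Start: (3, -5, 2)
Step 1: (3, -5, 2) -> (-(2), -(3), -(-5)) = (-2, -3, 5)
Step 2: (-2, -3, 5) -> (-(5), -(-2), -(-3)) = (-5, 2, 3)

Answer: -5 2 3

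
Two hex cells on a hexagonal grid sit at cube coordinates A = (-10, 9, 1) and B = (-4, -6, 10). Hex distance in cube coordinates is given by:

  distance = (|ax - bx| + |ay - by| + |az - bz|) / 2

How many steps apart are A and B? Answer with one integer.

|ax - bx| = |-10 - (-4)| = 6
|ay - by| = |9 - (-6)| = 15
|az - bz| = |1 - 10| = 9
distance = (6 + 15 + 9) / 2 = 30 / 2 = 15

Answer: 15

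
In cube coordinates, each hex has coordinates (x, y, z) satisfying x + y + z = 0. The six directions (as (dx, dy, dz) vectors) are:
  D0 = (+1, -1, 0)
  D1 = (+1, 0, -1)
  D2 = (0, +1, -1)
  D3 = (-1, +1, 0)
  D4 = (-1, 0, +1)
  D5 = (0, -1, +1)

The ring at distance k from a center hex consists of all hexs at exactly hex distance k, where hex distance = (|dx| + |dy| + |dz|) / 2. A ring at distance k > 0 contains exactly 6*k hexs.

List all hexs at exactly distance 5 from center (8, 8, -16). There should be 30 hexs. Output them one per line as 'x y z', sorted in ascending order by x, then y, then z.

Walk ring at distance 5 from (8, 8, -16):
Start at center + D4*5 = (3, 8, -11)
  hex 0: (3, 8, -11)
  hex 1: (4, 7, -11)
  hex 2: (5, 6, -11)
  hex 3: (6, 5, -11)
  hex 4: (7, 4, -11)
  hex 5: (8, 3, -11)
  hex 6: (9, 3, -12)
  hex 7: (10, 3, -13)
  hex 8: (11, 3, -14)
  hex 9: (12, 3, -15)
  hex 10: (13, 3, -16)
  hex 11: (13, 4, -17)
  hex 12: (13, 5, -18)
  hex 13: (13, 6, -19)
  hex 14: (13, 7, -20)
  hex 15: (13, 8, -21)
  hex 16: (12, 9, -21)
  hex 17: (11, 10, -21)
  hex 18: (10, 11, -21)
  hex 19: (9, 12, -21)
  hex 20: (8, 13, -21)
  hex 21: (7, 13, -20)
  hex 22: (6, 13, -19)
  hex 23: (5, 13, -18)
  hex 24: (4, 13, -17)
  hex 25: (3, 13, -16)
  hex 26: (3, 12, -15)
  hex 27: (3, 11, -14)
  hex 28: (3, 10, -13)
  hex 29: (3, 9, -12)
Sorted: 30 hexes.

Answer: 3 8 -11
3 9 -12
3 10 -13
3 11 -14
3 12 -15
3 13 -16
4 7 -11
4 13 -17
5 6 -11
5 13 -18
6 5 -11
6 13 -19
7 4 -11
7 13 -20
8 3 -11
8 13 -21
9 3 -12
9 12 -21
10 3 -13
10 11 -21
11 3 -14
11 10 -21
12 3 -15
12 9 -21
13 3 -16
13 4 -17
13 5 -18
13 6 -19
13 7 -20
13 8 -21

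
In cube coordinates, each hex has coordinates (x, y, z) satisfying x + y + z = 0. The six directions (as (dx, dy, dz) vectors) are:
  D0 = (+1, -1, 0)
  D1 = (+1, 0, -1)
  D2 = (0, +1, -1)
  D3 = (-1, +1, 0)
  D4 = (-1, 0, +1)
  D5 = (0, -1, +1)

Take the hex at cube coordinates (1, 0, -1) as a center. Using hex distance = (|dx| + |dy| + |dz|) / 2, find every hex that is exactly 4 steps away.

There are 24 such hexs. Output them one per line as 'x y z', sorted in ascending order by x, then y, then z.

Walk ring at distance 4 from (1, 0, -1):
Start at center + D4*4 = (-3, 0, 3)
  hex 0: (-3, 0, 3)
  hex 1: (-2, -1, 3)
  hex 2: (-1, -2, 3)
  hex 3: (0, -3, 3)
  hex 4: (1, -4, 3)
  hex 5: (2, -4, 2)
  hex 6: (3, -4, 1)
  hex 7: (4, -4, 0)
  hex 8: (5, -4, -1)
  hex 9: (5, -3, -2)
  hex 10: (5, -2, -3)
  hex 11: (5, -1, -4)
  hex 12: (5, 0, -5)
  hex 13: (4, 1, -5)
  hex 14: (3, 2, -5)
  hex 15: (2, 3, -5)
  hex 16: (1, 4, -5)
  hex 17: (0, 4, -4)
  hex 18: (-1, 4, -3)
  hex 19: (-2, 4, -2)
  hex 20: (-3, 4, -1)
  hex 21: (-3, 3, 0)
  hex 22: (-3, 2, 1)
  hex 23: (-3, 1, 2)
Sorted: 24 hexes.

Answer: -3 0 3
-3 1 2
-3 2 1
-3 3 0
-3 4 -1
-2 -1 3
-2 4 -2
-1 -2 3
-1 4 -3
0 -3 3
0 4 -4
1 -4 3
1 4 -5
2 -4 2
2 3 -5
3 -4 1
3 2 -5
4 -4 0
4 1 -5
5 -4 -1
5 -3 -2
5 -2 -3
5 -1 -4
5 0 -5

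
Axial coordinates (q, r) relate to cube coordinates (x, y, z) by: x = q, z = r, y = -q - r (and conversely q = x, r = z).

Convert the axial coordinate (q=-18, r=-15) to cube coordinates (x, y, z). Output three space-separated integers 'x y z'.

Answer: -18 33 -15

Derivation:
x = q = -18
z = r = -15
y = -x - z = -(-18) - (-15) = 33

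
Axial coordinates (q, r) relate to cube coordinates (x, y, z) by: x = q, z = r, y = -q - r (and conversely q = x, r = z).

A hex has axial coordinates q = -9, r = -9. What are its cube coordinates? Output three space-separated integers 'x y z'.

x = q = -9
z = r = -9
y = -x - z = -(-9) - (-9) = 18

Answer: -9 18 -9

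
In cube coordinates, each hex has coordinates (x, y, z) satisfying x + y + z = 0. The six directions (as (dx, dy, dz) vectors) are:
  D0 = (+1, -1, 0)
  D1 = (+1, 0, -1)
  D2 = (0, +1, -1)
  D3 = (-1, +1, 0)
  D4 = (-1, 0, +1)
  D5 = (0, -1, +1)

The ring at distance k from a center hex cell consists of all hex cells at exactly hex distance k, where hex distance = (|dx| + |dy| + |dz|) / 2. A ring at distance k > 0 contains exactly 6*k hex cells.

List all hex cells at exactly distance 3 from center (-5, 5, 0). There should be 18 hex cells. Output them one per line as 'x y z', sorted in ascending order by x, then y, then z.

Walk ring at distance 3 from (-5, 5, 0):
Start at center + D4*3 = (-8, 5, 3)
  hex 0: (-8, 5, 3)
  hex 1: (-7, 4, 3)
  hex 2: (-6, 3, 3)
  hex 3: (-5, 2, 3)
  hex 4: (-4, 2, 2)
  hex 5: (-3, 2, 1)
  hex 6: (-2, 2, 0)
  hex 7: (-2, 3, -1)
  hex 8: (-2, 4, -2)
  hex 9: (-2, 5, -3)
  hex 10: (-3, 6, -3)
  hex 11: (-4, 7, -3)
  hex 12: (-5, 8, -3)
  hex 13: (-6, 8, -2)
  hex 14: (-7, 8, -1)
  hex 15: (-8, 8, 0)
  hex 16: (-8, 7, 1)
  hex 17: (-8, 6, 2)
Sorted: 18 hexes.

Answer: -8 5 3
-8 6 2
-8 7 1
-8 8 0
-7 4 3
-7 8 -1
-6 3 3
-6 8 -2
-5 2 3
-5 8 -3
-4 2 2
-4 7 -3
-3 2 1
-3 6 -3
-2 2 0
-2 3 -1
-2 4 -2
-2 5 -3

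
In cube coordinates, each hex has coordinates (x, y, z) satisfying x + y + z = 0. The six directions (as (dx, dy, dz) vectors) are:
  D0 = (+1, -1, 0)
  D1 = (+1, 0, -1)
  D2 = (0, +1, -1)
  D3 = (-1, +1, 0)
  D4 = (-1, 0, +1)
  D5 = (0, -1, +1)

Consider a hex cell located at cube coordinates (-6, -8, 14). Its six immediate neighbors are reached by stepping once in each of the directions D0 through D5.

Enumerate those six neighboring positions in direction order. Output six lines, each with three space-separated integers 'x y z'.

Answer: -5 -9 14
-5 -8 13
-6 -7 13
-7 -7 14
-7 -8 15
-6 -9 15

Derivation:
Center: (-6, -8, 14). Add each direction:
  D0: (-6, -8, 14) + (1, -1, 0) = (-5, -9, 14)
  D1: (-6, -8, 14) + (1, 0, -1) = (-5, -8, 13)
  D2: (-6, -8, 14) + (0, 1, -1) = (-6, -7, 13)
  D3: (-6, -8, 14) + (-1, 1, 0) = (-7, -7, 14)
  D4: (-6, -8, 14) + (-1, 0, 1) = (-7, -8, 15)
  D5: (-6, -8, 14) + (0, -1, 1) = (-6, -9, 15)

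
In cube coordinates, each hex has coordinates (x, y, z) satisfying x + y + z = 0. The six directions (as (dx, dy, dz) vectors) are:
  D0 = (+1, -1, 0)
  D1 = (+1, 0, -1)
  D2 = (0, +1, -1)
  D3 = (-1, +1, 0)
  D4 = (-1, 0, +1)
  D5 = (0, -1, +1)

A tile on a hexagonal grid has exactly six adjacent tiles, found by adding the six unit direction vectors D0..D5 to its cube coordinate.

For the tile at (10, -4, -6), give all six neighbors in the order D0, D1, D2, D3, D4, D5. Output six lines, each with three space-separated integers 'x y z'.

Center: (10, -4, -6). Add each direction:
  D0: (10, -4, -6) + (1, -1, 0) = (11, -5, -6)
  D1: (10, -4, -6) + (1, 0, -1) = (11, -4, -7)
  D2: (10, -4, -6) + (0, 1, -1) = (10, -3, -7)
  D3: (10, -4, -6) + (-1, 1, 0) = (9, -3, -6)
  D4: (10, -4, -6) + (-1, 0, 1) = (9, -4, -5)
  D5: (10, -4, -6) + (0, -1, 1) = (10, -5, -5)

Answer: 11 -5 -6
11 -4 -7
10 -3 -7
9 -3 -6
9 -4 -5
10 -5 -5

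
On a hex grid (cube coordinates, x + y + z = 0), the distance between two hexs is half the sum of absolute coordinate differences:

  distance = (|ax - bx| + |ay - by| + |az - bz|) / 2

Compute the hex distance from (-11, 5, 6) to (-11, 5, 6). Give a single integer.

|ax - bx| = |-11 - (-11)| = 0
|ay - by| = |5 - 5| = 0
|az - bz| = |6 - 6| = 0
distance = (0 + 0 + 0) / 2 = 0 / 2 = 0

Answer: 0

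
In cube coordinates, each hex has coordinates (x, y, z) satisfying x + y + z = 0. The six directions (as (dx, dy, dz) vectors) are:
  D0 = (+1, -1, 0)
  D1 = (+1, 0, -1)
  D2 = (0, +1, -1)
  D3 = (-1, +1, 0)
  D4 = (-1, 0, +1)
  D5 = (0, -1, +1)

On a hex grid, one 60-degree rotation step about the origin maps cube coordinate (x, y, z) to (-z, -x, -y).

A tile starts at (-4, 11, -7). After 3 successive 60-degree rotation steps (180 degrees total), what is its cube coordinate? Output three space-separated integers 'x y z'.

Answer: 4 -11 7

Derivation:
Start: (-4, 11, -7)
Step 1: (-4, 11, -7) -> (-(-7), -(-4), -(11)) = (7, 4, -11)
Step 2: (7, 4, -11) -> (-(-11), -(7), -(4)) = (11, -7, -4)
Step 3: (11, -7, -4) -> (-(-4), -(11), -(-7)) = (4, -11, 7)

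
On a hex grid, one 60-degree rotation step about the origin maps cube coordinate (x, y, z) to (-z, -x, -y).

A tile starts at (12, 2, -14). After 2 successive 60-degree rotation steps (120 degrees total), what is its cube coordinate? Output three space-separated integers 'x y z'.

Start: (12, 2, -14)
Step 1: (12, 2, -14) -> (-(-14), -(12), -(2)) = (14, -12, -2)
Step 2: (14, -12, -2) -> (-(-2), -(14), -(-12)) = (2, -14, 12)

Answer: 2 -14 12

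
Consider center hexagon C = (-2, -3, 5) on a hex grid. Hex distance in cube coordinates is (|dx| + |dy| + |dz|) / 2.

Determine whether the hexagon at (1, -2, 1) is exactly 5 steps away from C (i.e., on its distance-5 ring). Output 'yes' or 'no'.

Answer: no

Derivation:
|px - cx| = |1 - (-2)| = 3
|py - cy| = |-2 - (-3)| = 1
|pz - cz| = |1 - 5| = 4
distance = (3+1+4)/2 = 8/2 = 4
radius = 5; distance != radius -> no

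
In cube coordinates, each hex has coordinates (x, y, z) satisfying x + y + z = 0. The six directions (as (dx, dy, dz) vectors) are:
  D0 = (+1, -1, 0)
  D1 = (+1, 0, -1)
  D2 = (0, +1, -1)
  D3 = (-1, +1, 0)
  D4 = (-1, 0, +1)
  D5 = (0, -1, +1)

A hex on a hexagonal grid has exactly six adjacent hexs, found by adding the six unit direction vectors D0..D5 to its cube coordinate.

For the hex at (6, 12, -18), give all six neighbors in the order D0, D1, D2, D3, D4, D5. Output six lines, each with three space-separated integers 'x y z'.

Center: (6, 12, -18). Add each direction:
  D0: (6, 12, -18) + (1, -1, 0) = (7, 11, -18)
  D1: (6, 12, -18) + (1, 0, -1) = (7, 12, -19)
  D2: (6, 12, -18) + (0, 1, -1) = (6, 13, -19)
  D3: (6, 12, -18) + (-1, 1, 0) = (5, 13, -18)
  D4: (6, 12, -18) + (-1, 0, 1) = (5, 12, -17)
  D5: (6, 12, -18) + (0, -1, 1) = (6, 11, -17)

Answer: 7 11 -18
7 12 -19
6 13 -19
5 13 -18
5 12 -17
6 11 -17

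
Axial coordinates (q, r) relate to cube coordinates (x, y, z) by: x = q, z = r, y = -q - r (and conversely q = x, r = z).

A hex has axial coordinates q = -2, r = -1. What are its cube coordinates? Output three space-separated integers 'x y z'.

x = q = -2
z = r = -1
y = -x - z = -(-2) - (-1) = 3

Answer: -2 3 -1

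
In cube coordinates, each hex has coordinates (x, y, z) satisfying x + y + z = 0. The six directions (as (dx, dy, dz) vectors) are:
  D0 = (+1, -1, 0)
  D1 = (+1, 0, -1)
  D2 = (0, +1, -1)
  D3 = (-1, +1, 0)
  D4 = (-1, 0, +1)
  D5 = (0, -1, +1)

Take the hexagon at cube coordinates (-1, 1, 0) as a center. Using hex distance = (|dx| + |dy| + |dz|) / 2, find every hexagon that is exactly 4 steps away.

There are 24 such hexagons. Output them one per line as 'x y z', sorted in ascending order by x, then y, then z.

Answer: -5 1 4
-5 2 3
-5 3 2
-5 4 1
-5 5 0
-4 0 4
-4 5 -1
-3 -1 4
-3 5 -2
-2 -2 4
-2 5 -3
-1 -3 4
-1 5 -4
0 -3 3
0 4 -4
1 -3 2
1 3 -4
2 -3 1
2 2 -4
3 -3 0
3 -2 -1
3 -1 -2
3 0 -3
3 1 -4

Derivation:
Walk ring at distance 4 from (-1, 1, 0):
Start at center + D4*4 = (-5, 1, 4)
  hex 0: (-5, 1, 4)
  hex 1: (-4, 0, 4)
  hex 2: (-3, -1, 4)
  hex 3: (-2, -2, 4)
  hex 4: (-1, -3, 4)
  hex 5: (0, -3, 3)
  hex 6: (1, -3, 2)
  hex 7: (2, -3, 1)
  hex 8: (3, -3, 0)
  hex 9: (3, -2, -1)
  hex 10: (3, -1, -2)
  hex 11: (3, 0, -3)
  hex 12: (3, 1, -4)
  hex 13: (2, 2, -4)
  hex 14: (1, 3, -4)
  hex 15: (0, 4, -4)
  hex 16: (-1, 5, -4)
  hex 17: (-2, 5, -3)
  hex 18: (-3, 5, -2)
  hex 19: (-4, 5, -1)
  hex 20: (-5, 5, 0)
  hex 21: (-5, 4, 1)
  hex 22: (-5, 3, 2)
  hex 23: (-5, 2, 3)
Sorted: 24 hexes.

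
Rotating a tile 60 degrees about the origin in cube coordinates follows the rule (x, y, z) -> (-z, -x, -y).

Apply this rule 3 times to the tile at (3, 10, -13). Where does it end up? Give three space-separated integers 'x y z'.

Start: (3, 10, -13)
Step 1: (3, 10, -13) -> (-(-13), -(3), -(10)) = (13, -3, -10)
Step 2: (13, -3, -10) -> (-(-10), -(13), -(-3)) = (10, -13, 3)
Step 3: (10, -13, 3) -> (-(3), -(10), -(-13)) = (-3, -10, 13)

Answer: -3 -10 13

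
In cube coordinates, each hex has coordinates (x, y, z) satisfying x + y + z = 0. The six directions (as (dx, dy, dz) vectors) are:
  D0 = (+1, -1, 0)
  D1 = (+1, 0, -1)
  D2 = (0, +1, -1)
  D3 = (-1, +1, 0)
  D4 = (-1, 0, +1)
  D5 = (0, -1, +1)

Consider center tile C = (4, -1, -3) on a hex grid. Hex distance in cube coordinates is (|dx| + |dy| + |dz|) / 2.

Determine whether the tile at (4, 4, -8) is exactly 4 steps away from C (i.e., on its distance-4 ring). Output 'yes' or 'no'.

|px - cx| = |4 - 4| = 0
|py - cy| = |4 - (-1)| = 5
|pz - cz| = |-8 - (-3)| = 5
distance = (0+5+5)/2 = 10/2 = 5
radius = 4; distance != radius -> no

Answer: no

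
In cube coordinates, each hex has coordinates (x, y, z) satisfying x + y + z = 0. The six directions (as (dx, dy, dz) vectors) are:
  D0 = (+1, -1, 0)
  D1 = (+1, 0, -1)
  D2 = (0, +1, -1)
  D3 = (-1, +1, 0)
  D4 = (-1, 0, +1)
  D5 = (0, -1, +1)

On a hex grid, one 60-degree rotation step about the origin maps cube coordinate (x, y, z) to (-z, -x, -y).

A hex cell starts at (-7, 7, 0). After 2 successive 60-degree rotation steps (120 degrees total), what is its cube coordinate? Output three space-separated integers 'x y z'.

Answer: 7 0 -7

Derivation:
Start: (-7, 7, 0)
Step 1: (-7, 7, 0) -> (-(0), -(-7), -(7)) = (0, 7, -7)
Step 2: (0, 7, -7) -> (-(-7), -(0), -(7)) = (7, 0, -7)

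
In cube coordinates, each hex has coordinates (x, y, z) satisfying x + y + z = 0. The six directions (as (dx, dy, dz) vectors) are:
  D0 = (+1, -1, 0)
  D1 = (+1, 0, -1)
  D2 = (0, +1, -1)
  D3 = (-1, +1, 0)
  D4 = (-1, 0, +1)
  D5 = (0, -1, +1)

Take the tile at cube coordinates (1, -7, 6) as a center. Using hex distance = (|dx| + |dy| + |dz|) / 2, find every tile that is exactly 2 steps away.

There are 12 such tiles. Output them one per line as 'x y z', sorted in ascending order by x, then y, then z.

Walk ring at distance 2 from (1, -7, 6):
Start at center + D4*2 = (-1, -7, 8)
  hex 0: (-1, -7, 8)
  hex 1: (0, -8, 8)
  hex 2: (1, -9, 8)
  hex 3: (2, -9, 7)
  hex 4: (3, -9, 6)
  hex 5: (3, -8, 5)
  hex 6: (3, -7, 4)
  hex 7: (2, -6, 4)
  hex 8: (1, -5, 4)
  hex 9: (0, -5, 5)
  hex 10: (-1, -5, 6)
  hex 11: (-1, -6, 7)
Sorted: 12 hexes.

Answer: -1 -7 8
-1 -6 7
-1 -5 6
0 -8 8
0 -5 5
1 -9 8
1 -5 4
2 -9 7
2 -6 4
3 -9 6
3 -8 5
3 -7 4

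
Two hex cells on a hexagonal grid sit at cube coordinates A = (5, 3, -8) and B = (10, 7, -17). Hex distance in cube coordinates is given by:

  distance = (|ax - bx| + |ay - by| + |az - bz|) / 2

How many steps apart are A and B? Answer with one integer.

Answer: 9

Derivation:
|ax - bx| = |5 - 10| = 5
|ay - by| = |3 - 7| = 4
|az - bz| = |-8 - (-17)| = 9
distance = (5 + 4 + 9) / 2 = 18 / 2 = 9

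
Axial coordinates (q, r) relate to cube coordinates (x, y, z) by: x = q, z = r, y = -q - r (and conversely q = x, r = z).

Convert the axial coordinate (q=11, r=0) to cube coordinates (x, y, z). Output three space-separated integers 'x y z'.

x = q = 11
z = r = 0
y = -x - z = -(11) - (0) = -11

Answer: 11 -11 0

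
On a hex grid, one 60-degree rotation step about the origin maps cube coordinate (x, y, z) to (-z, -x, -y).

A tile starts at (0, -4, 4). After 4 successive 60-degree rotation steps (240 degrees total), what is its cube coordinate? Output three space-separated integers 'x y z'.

Answer: 4 0 -4

Derivation:
Start: (0, -4, 4)
Step 1: (0, -4, 4) -> (-(4), -(0), -(-4)) = (-4, 0, 4)
Step 2: (-4, 0, 4) -> (-(4), -(-4), -(0)) = (-4, 4, 0)
Step 3: (-4, 4, 0) -> (-(0), -(-4), -(4)) = (0, 4, -4)
Step 4: (0, 4, -4) -> (-(-4), -(0), -(4)) = (4, 0, -4)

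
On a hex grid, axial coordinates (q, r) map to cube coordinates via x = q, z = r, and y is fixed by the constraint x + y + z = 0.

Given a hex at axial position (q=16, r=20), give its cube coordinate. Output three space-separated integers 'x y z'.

Answer: 16 -36 20

Derivation:
x = q = 16
z = r = 20
y = -x - z = -(16) - (20) = -36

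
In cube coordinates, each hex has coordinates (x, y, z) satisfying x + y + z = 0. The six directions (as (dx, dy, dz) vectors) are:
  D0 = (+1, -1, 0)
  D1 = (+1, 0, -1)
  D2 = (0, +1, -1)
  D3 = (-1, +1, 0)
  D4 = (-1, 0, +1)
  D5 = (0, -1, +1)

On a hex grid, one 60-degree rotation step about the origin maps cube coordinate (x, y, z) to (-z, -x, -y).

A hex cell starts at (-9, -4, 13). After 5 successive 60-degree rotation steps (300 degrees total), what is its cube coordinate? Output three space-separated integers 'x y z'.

Start: (-9, -4, 13)
Step 1: (-9, -4, 13) -> (-(13), -(-9), -(-4)) = (-13, 9, 4)
Step 2: (-13, 9, 4) -> (-(4), -(-13), -(9)) = (-4, 13, -9)
Step 3: (-4, 13, -9) -> (-(-9), -(-4), -(13)) = (9, 4, -13)
Step 4: (9, 4, -13) -> (-(-13), -(9), -(4)) = (13, -9, -4)
Step 5: (13, -9, -4) -> (-(-4), -(13), -(-9)) = (4, -13, 9)

Answer: 4 -13 9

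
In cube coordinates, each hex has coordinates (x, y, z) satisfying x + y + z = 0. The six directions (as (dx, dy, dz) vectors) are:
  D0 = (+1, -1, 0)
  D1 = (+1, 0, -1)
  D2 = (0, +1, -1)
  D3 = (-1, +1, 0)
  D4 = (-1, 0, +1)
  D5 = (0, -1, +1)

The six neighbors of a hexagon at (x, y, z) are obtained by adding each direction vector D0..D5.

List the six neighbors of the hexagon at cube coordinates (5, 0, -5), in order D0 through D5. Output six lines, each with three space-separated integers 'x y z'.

Center: (5, 0, -5). Add each direction:
  D0: (5, 0, -5) + (1, -1, 0) = (6, -1, -5)
  D1: (5, 0, -5) + (1, 0, -1) = (6, 0, -6)
  D2: (5, 0, -5) + (0, 1, -1) = (5, 1, -6)
  D3: (5, 0, -5) + (-1, 1, 0) = (4, 1, -5)
  D4: (5, 0, -5) + (-1, 0, 1) = (4, 0, -4)
  D5: (5, 0, -5) + (0, -1, 1) = (5, -1, -4)

Answer: 6 -1 -5
6 0 -6
5 1 -6
4 1 -5
4 0 -4
5 -1 -4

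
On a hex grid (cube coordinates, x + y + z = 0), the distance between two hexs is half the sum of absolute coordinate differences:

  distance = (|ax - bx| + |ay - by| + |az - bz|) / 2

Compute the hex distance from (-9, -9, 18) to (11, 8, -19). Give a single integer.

|ax - bx| = |-9 - 11| = 20
|ay - by| = |-9 - 8| = 17
|az - bz| = |18 - (-19)| = 37
distance = (20 + 17 + 37) / 2 = 74 / 2 = 37

Answer: 37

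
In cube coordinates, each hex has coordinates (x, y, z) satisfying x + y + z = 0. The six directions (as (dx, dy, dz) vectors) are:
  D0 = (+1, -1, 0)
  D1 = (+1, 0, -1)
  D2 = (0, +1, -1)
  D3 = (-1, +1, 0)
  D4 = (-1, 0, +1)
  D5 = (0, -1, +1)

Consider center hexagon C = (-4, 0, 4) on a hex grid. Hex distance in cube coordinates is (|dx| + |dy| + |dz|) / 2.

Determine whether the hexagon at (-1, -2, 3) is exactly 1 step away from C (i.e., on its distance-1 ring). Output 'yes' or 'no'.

|px - cx| = |-1 - (-4)| = 3
|py - cy| = |-2 - 0| = 2
|pz - cz| = |3 - 4| = 1
distance = (3+2+1)/2 = 6/2 = 3
radius = 1; distance != radius -> no

Answer: no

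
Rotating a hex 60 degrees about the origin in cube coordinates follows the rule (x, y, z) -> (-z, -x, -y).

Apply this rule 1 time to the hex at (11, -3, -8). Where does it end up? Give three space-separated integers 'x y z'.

Start: (11, -3, -8)
Step 1: (11, -3, -8) -> (-(-8), -(11), -(-3)) = (8, -11, 3)

Answer: 8 -11 3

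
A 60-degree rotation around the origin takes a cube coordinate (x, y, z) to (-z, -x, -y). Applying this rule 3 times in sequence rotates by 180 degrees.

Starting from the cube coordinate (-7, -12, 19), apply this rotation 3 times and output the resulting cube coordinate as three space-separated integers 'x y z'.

Start: (-7, -12, 19)
Step 1: (-7, -12, 19) -> (-(19), -(-7), -(-12)) = (-19, 7, 12)
Step 2: (-19, 7, 12) -> (-(12), -(-19), -(7)) = (-12, 19, -7)
Step 3: (-12, 19, -7) -> (-(-7), -(-12), -(19)) = (7, 12, -19)

Answer: 7 12 -19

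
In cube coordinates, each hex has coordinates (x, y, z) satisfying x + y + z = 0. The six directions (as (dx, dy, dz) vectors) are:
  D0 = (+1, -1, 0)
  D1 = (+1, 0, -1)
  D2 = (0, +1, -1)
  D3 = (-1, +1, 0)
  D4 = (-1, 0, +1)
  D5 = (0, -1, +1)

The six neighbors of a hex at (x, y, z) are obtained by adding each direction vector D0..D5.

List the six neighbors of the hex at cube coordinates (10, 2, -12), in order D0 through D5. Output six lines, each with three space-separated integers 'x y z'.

Center: (10, 2, -12). Add each direction:
  D0: (10, 2, -12) + (1, -1, 0) = (11, 1, -12)
  D1: (10, 2, -12) + (1, 0, -1) = (11, 2, -13)
  D2: (10, 2, -12) + (0, 1, -1) = (10, 3, -13)
  D3: (10, 2, -12) + (-1, 1, 0) = (9, 3, -12)
  D4: (10, 2, -12) + (-1, 0, 1) = (9, 2, -11)
  D5: (10, 2, -12) + (0, -1, 1) = (10, 1, -11)

Answer: 11 1 -12
11 2 -13
10 3 -13
9 3 -12
9 2 -11
10 1 -11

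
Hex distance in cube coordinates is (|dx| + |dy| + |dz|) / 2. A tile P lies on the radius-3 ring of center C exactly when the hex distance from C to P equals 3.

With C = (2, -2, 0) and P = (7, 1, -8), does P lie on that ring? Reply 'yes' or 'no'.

Answer: no

Derivation:
|px - cx| = |7 - 2| = 5
|py - cy| = |1 - (-2)| = 3
|pz - cz| = |-8 - 0| = 8
distance = (5+3+8)/2 = 16/2 = 8
radius = 3; distance != radius -> no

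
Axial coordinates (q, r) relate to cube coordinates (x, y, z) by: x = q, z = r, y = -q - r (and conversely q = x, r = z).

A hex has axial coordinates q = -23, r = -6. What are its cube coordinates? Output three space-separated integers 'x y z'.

Answer: -23 29 -6

Derivation:
x = q = -23
z = r = -6
y = -x - z = -(-23) - (-6) = 29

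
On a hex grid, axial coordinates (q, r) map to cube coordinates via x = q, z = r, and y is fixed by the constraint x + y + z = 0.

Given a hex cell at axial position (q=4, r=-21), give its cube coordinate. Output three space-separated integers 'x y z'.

x = q = 4
z = r = -21
y = -x - z = -(4) - (-21) = 17

Answer: 4 17 -21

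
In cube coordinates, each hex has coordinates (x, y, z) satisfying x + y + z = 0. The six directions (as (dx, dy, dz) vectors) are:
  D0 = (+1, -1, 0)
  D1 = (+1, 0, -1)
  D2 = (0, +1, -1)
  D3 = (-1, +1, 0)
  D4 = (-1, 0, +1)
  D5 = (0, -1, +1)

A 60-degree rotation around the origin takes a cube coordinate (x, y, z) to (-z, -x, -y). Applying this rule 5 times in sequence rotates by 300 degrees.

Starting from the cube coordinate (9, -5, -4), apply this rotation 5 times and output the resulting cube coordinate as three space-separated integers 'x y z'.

Answer: 5 4 -9

Derivation:
Start: (9, -5, -4)
Step 1: (9, -5, -4) -> (-(-4), -(9), -(-5)) = (4, -9, 5)
Step 2: (4, -9, 5) -> (-(5), -(4), -(-9)) = (-5, -4, 9)
Step 3: (-5, -4, 9) -> (-(9), -(-5), -(-4)) = (-9, 5, 4)
Step 4: (-9, 5, 4) -> (-(4), -(-9), -(5)) = (-4, 9, -5)
Step 5: (-4, 9, -5) -> (-(-5), -(-4), -(9)) = (5, 4, -9)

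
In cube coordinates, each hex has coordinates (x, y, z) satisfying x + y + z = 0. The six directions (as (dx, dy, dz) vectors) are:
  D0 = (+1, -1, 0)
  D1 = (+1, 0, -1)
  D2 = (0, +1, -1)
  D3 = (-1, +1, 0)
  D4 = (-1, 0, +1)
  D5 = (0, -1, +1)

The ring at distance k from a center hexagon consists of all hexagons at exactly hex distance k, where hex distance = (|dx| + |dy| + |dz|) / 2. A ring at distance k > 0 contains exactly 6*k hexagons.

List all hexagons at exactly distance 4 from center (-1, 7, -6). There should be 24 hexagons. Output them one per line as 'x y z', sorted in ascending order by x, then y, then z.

Answer: -5 7 -2
-5 8 -3
-5 9 -4
-5 10 -5
-5 11 -6
-4 6 -2
-4 11 -7
-3 5 -2
-3 11 -8
-2 4 -2
-2 11 -9
-1 3 -2
-1 11 -10
0 3 -3
0 10 -10
1 3 -4
1 9 -10
2 3 -5
2 8 -10
3 3 -6
3 4 -7
3 5 -8
3 6 -9
3 7 -10

Derivation:
Walk ring at distance 4 from (-1, 7, -6):
Start at center + D4*4 = (-5, 7, -2)
  hex 0: (-5, 7, -2)
  hex 1: (-4, 6, -2)
  hex 2: (-3, 5, -2)
  hex 3: (-2, 4, -2)
  hex 4: (-1, 3, -2)
  hex 5: (0, 3, -3)
  hex 6: (1, 3, -4)
  hex 7: (2, 3, -5)
  hex 8: (3, 3, -6)
  hex 9: (3, 4, -7)
  hex 10: (3, 5, -8)
  hex 11: (3, 6, -9)
  hex 12: (3, 7, -10)
  hex 13: (2, 8, -10)
  hex 14: (1, 9, -10)
  hex 15: (0, 10, -10)
  hex 16: (-1, 11, -10)
  hex 17: (-2, 11, -9)
  hex 18: (-3, 11, -8)
  hex 19: (-4, 11, -7)
  hex 20: (-5, 11, -6)
  hex 21: (-5, 10, -5)
  hex 22: (-5, 9, -4)
  hex 23: (-5, 8, -3)
Sorted: 24 hexes.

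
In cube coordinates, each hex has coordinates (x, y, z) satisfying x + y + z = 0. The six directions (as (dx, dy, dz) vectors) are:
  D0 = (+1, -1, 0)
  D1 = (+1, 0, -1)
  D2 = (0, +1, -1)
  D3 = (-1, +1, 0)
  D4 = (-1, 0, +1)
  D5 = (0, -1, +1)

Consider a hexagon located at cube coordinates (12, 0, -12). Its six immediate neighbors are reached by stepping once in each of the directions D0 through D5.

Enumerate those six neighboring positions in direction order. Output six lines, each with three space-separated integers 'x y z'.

Answer: 13 -1 -12
13 0 -13
12 1 -13
11 1 -12
11 0 -11
12 -1 -11

Derivation:
Center: (12, 0, -12). Add each direction:
  D0: (12, 0, -12) + (1, -1, 0) = (13, -1, -12)
  D1: (12, 0, -12) + (1, 0, -1) = (13, 0, -13)
  D2: (12, 0, -12) + (0, 1, -1) = (12, 1, -13)
  D3: (12, 0, -12) + (-1, 1, 0) = (11, 1, -12)
  D4: (12, 0, -12) + (-1, 0, 1) = (11, 0, -11)
  D5: (12, 0, -12) + (0, -1, 1) = (12, -1, -11)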